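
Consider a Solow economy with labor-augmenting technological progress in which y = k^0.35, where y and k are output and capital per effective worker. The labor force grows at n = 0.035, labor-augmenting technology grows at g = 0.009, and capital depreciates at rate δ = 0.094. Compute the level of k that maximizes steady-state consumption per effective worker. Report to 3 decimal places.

k_gold ≈ 4.186

The effective depreciation rate is n + g + δ = 0.035 + 0.009 + 0.094 = 0.138.
Maximizing c = f(k) − (n+g+δ)·k gives f'(k) = n+g+δ, i.e. 0.35·k^(0.35−1) = 0.138, so k_gold = (0.35/0.138)^(1/0.65) ≈ 4.1863.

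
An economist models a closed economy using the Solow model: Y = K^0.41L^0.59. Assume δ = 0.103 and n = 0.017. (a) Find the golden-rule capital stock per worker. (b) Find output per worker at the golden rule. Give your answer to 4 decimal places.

(a) k_gold ≈ 8.0244; (b) y_gold ≈ 2.3486

Capital per worker breaks even when investment replaces (n + δ)·k; here n + δ = 0.12.
Setting f'(k) = n+δ gives 0.41·k^(0.41−1) = 0.12, hence k_gold = (0.41/0.12)^(1/0.59) ≈ 8.0244.
y_gold = 8.0244^0.41 ≈ 2.3486.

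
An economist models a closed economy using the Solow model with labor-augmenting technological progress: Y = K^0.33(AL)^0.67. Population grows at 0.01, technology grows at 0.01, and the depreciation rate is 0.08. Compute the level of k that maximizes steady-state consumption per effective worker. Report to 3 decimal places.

k_gold ≈ 5.942

The effective depreciation rate is n + g + δ = 0.01 + 0.01 + 0.08 = 0.1.
At the golden rule the marginal product of capital equals n+g+δ: 0.33·k^(0.33−1) = 0.1. Solving, k_gold = (0.33/0.1)^(1/0.67) ≈ 5.9416.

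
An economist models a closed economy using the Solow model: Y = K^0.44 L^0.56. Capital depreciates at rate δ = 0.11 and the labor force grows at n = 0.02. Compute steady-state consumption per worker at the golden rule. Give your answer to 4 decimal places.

n + δ = 0.02 + 0.11 = 0.13.
At the golden rule the marginal product of capital equals n+δ: 0.44·k^(0.44−1) = 0.13. Solving, k_gold = (0.44/0.13)^(1/0.56) ≈ 8.8217.
y_gold = 8.8217^0.44 ≈ 2.6064.
c_gold = y_gold − (n+δ)·k_gold = 2.6064 − 0.13·8.8217 ≈ 1.4596.

c_gold ≈ 1.4596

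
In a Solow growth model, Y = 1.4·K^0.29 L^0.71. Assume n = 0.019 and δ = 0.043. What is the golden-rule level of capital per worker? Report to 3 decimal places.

The effective depreciation rate is n + δ = 0.019 + 0.043 = 0.062.
Setting f'(k) = n+δ gives 0.29·1.4·k^(0.29−1) = 0.062, hence k_gold = (0.29·1.4/0.062)^(1/0.71) ≈ 14.1086.

k_gold ≈ 14.109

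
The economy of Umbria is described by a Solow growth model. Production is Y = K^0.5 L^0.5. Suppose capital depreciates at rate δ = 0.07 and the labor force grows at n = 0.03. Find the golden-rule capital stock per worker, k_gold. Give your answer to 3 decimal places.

k_gold ≈ 25.000

The effective depreciation rate is n + δ = 0.03 + 0.07 = 0.1.
Golden rule sets MPK = n+δ: 0.5·k^(0.5−1) = 0.1, so k_gold = (0.5/0.1)^(1/0.5) ≈ 25.0000.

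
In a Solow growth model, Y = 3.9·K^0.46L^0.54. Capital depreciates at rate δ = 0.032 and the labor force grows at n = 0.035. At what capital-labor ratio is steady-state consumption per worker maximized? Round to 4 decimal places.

The effective depreciation rate is n + δ = 0.035 + 0.032 = 0.067.
Setting f'(k) = n+δ gives 0.46·3.9·k^(0.46−1) = 0.067, hence k_gold = (0.46·3.9/0.067)^(1/0.54) ≈ 440.5316.

k_gold ≈ 440.5316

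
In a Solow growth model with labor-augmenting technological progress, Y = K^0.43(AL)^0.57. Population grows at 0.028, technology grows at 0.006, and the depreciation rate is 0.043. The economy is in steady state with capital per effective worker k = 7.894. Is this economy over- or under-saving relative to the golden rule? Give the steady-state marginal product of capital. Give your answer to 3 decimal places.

under-saving; MPK ≈ 0.132

Capital per effective worker breaks even when investment replaces (n + g + δ)·k; here n + g + δ = 0.077.
MPK = 0.43·k^(0.43−1) = 0.43·7.894^(-0.57) ≈ 0.1324.
MPK > 0.077, so the economy is dynamically efficient (under-saving).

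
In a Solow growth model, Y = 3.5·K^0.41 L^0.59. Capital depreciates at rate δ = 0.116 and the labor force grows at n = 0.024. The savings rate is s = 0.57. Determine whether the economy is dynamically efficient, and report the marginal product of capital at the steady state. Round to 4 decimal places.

dynamically inefficient; MPK ≈ 0.1007

The effective depreciation rate is n + δ = 0.024 + 0.116 = 0.14.
Steady-state k*: s·A·k^0.41 = 0.14·k gives k* = (0.57·3.5/0.14)^(1/0.59) ≈ 90.2856.
MPK = 0.41·3.5·90.2856^(-0.59) ≈ 0.1007.
MPK < n+δ = 0.14, so the economy is dynamically inefficient (over-saving).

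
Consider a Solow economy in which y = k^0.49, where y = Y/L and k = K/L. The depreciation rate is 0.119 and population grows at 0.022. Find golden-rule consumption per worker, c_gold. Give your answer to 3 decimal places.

Break-even investment rate: n + δ = 0.022 + 0.119 = 0.141.
Setting f'(k) = n+δ gives 0.49·k^(0.49−1) = 0.141, hence k_gold = (0.49/0.141)^(1/0.51) ≈ 11.5011.
y_gold = 11.5011^0.49 ≈ 3.3095.
c_gold = y_gold − (n+δ)·k_gold = 3.3095 − 0.141·11.5011 ≈ 1.6878.

c_gold ≈ 1.688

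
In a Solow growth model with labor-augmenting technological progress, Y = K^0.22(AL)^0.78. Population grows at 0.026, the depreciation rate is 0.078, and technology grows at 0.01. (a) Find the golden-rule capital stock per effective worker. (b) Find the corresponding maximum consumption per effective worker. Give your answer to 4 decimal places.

Break-even investment rate: n + g + δ = 0.026 + 0.01 + 0.078 = 0.114.
Maximizing c = f(k) − (n+g+δ)·k gives f'(k) = n+g+δ, i.e. 0.22·k^(0.22−1) = 0.114, so k_gold = (0.22/0.114)^(1/0.78) ≈ 2.3230.
y_gold = 2.3230^0.22 ≈ 1.2037; c_gold = y_gold − 0.114·k_gold ≈ 0.9389.

(a) k_gold ≈ 2.3230; (b) c_gold ≈ 0.9389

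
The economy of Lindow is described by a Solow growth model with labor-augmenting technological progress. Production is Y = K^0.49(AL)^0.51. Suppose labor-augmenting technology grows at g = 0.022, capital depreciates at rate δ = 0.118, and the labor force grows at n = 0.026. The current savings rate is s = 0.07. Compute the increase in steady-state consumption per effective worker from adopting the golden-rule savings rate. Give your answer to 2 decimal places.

n + g + δ = 0.026 + 0.022 + 0.118 = 0.166.
Current steady state (s = 0.07): k* = (0.07/0.166)^(1/0.51) ≈ 0.1839, y* = 0.1839^0.49 ≈ 0.4362, c* = (1−0.07)·0.4362 ≈ 0.4057.
Setting f'(k) = n+g+δ gives 0.49·k^(0.49−1) = 0.166, hence k_gold = (0.49/0.166)^(1/0.51) ≈ 8.3511.
y_gold = 8.3511^0.49 ≈ 2.8291, c_gold = y_gold − 0.166·k_gold ≈ 1.4429.
Gain: Δc = 1.4429 − 0.4057 ≈ 1.0372.

Δc ≈ 1.04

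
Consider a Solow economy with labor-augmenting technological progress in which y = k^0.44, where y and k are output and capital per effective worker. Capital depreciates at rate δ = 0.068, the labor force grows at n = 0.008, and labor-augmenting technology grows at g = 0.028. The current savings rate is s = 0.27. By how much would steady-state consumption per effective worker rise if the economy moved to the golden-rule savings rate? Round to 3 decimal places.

Δc ≈ 0.195

n + g + δ = 0.008 + 0.028 + 0.068 = 0.104.
Current steady state (s = 0.27): k* = (0.27/0.104)^(1/0.56) ≈ 5.4938, y* = 5.4938^0.44 ≈ 2.1161, c* = (1−0.27)·2.1161 ≈ 1.5448.
Maximizing c = f(k) − (n+g+δ)·k gives f'(k) = n+g+δ, i.e. 0.44·k^(0.44−1) = 0.104, so k_gold = (0.44/0.104)^(1/0.56) ≈ 13.1403.
y_gold = 13.1403^0.44 ≈ 3.1059, c_gold = y_gold − 0.104·k_gold ≈ 1.7393.
Gain: Δc = 1.7393 − 1.5448 ≈ 0.1945.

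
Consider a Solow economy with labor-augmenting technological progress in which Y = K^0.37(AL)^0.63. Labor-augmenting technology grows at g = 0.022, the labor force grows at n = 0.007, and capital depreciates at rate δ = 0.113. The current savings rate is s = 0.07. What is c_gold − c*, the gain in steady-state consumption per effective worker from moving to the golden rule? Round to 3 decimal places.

Δc ≈ 0.492

The effective depreciation rate is n + g + δ = 0.007 + 0.022 + 0.113 = 0.142.
Current steady state (s = 0.07): k* = (0.07/0.142)^(1/0.63) ≈ 0.3254, y* = 0.3254^0.37 ≈ 0.6601, c* = (1−0.07)·0.6601 ≈ 0.6139.
Maximizing c = f(k) − (n+g+δ)·k gives f'(k) = n+g+δ, i.e. 0.37·k^(0.37−1) = 0.142, so k_gold = (0.37/0.142)^(1/0.63) ≈ 4.5728.
y_gold = 4.5728^0.37 ≈ 1.7550, c_gold = y_gold − 0.142·k_gold ≈ 1.1056.
Gain: Δc = 1.1056 − 0.6139 ≈ 0.4918.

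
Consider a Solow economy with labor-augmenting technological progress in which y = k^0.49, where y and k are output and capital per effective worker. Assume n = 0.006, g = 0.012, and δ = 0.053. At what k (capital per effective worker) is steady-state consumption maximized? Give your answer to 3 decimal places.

k_gold ≈ 44.155

Break-even investment rate: n + g + δ = 0.006 + 0.012 + 0.053 = 0.071.
Setting f'(k) = n+g+δ gives 0.49·k^(0.49−1) = 0.071, hence k_gold = (0.49/0.071)^(1/0.51) ≈ 44.1546.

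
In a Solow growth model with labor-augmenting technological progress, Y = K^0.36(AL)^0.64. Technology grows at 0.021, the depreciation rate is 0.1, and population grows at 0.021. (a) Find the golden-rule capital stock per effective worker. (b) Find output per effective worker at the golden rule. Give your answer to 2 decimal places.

n + g + δ = 0.021 + 0.021 + 0.1 = 0.142.
Maximizing c = f(k) − (n+g+δ)·k gives f'(k) = n+g+δ, i.e. 0.36·k^(0.36−1) = 0.142, so k_gold = (0.36/0.142)^(1/0.64) ≈ 4.2783.
y_gold = 4.2783^0.36 ≈ 1.6876.

(a) k_gold ≈ 4.28; (b) y_gold ≈ 1.69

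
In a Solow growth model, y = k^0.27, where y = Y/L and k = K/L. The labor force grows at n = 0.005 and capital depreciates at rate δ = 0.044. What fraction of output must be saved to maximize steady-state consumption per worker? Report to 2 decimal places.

s_gold = 0.27

Break-even investment rate: n + δ = 0.005 + 0.044 = 0.049.
At the golden rule MPK = n+δ, and in any Cobb-Douglas steady state s = (n+δ)·k/y = MPK·k/y = capital's share 0.27.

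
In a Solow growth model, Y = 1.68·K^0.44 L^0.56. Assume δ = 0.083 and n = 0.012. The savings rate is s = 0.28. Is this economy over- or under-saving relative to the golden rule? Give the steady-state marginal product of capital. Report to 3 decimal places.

under-saving; MPK ≈ 0.149

Capital per worker breaks even when investment replaces (n + δ)·k; here n + δ = 0.095.
Steady-state k*: s·A·k^0.44 = 0.095·k gives k* = (0.28·1.68/0.095)^(1/0.56) ≈ 17.4026.
MPK = 0.44·1.68·17.4026^(-0.56) ≈ 0.1493.
MPK > n+δ = 0.095, so the economy is dynamically efficient (under-saving).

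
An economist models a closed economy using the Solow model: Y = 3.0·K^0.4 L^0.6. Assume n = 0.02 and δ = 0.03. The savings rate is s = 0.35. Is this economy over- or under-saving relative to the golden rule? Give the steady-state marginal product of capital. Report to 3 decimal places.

under-saving; MPK ≈ 0.057

Break-even investment rate: n + δ = 0.02 + 0.03 = 0.05.
Steady-state k*: s·A·k^0.4 = 0.05·k gives k* = (0.35·3.0/0.05)^(1/0.6) ≈ 159.8449.
MPK = 0.4·3.0·159.8449^(-0.6) ≈ 0.0571.
MPK > n+δ = 0.05, so the economy is dynamically efficient (under-saving).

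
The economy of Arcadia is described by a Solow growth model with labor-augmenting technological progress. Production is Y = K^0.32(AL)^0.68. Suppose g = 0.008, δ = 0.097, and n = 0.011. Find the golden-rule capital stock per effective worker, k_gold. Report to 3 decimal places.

The effective depreciation rate is n + g + δ = 0.011 + 0.008 + 0.097 = 0.116.
At the golden rule the marginal product of capital equals n+g+δ: 0.32·k^(0.32−1) = 0.116. Solving, k_gold = (0.32/0.116)^(1/0.68) ≈ 4.4471.

k_gold ≈ 4.447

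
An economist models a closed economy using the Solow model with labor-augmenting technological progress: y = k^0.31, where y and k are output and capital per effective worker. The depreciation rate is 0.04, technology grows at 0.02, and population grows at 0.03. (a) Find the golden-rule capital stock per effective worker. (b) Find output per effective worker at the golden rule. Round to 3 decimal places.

Capital per effective worker breaks even when investment replaces (n + g + δ)·k; here n + g + δ = 0.09.
At the golden rule the marginal product of capital equals n+g+δ: 0.31·k^(0.31−1) = 0.09. Solving, k_gold = (0.31/0.09)^(1/0.69) ≈ 6.0039.
y_gold = 6.0039^0.31 ≈ 1.7431.

(a) k_gold ≈ 6.004; (b) y_gold ≈ 1.743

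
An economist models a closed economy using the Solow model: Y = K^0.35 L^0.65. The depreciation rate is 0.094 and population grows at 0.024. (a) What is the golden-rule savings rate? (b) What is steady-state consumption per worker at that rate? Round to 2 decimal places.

The effective depreciation rate is n + δ = 0.024 + 0.094 = 0.118.
For Cobb-Douglas, s_gold equals capital's share: s_gold = 0.35.
Golden rule sets MPK = n+δ: 0.35·k^(0.35−1) = 0.118, so k_gold = (0.35/0.118)^(1/0.65) ≈ 5.3265.
y_gold = 5.3265^0.35 ≈ 1.7958; c_gold = (1−0.35)·y_gold ≈ 1.1673.

(a) s_gold = 0.35; (b) c_gold ≈ 1.17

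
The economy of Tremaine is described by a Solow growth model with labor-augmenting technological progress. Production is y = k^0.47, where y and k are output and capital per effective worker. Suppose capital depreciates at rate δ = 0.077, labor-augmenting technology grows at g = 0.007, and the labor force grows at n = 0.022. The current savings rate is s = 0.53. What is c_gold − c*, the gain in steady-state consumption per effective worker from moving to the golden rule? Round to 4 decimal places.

Δc ≈ 0.0268

Capital per effective worker breaks even when investment replaces (n + g + δ)·k; here n + g + δ = 0.106.
Current steady state (s = 0.53): k* = (0.53/0.106)^(1/0.53) ≈ 20.8359, y* = 20.8359^0.47 ≈ 4.1672, c* = (1−0.53)·4.1672 ≈ 1.9586.
Setting f'(k) = n+g+δ gives 0.47·k^(0.47−1) = 0.106, hence k_gold = (0.47/0.106)^(1/0.53) ≈ 16.6097.
y_gold = 16.6097^0.47 ≈ 3.7460, c_gold = y_gold − 0.106·k_gold ≈ 1.9854.
Gain: Δc = 1.9854 − 1.9586 ≈ 0.0268.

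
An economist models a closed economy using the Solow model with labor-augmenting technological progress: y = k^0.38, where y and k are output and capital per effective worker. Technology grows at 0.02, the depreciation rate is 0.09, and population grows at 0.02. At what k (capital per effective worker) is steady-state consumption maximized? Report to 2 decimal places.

k_gold ≈ 5.64

Capital per effective worker breaks even when investment replaces (n + g + δ)·k; here n + g + δ = 0.13.
At the golden rule the marginal product of capital equals n+g+δ: 0.38·k^(0.38−1) = 0.13. Solving, k_gold = (0.38/0.13)^(1/0.62) ≈ 5.6410.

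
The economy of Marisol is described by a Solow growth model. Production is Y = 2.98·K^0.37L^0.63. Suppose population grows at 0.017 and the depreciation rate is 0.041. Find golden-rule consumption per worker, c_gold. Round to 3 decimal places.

c_gold ≈ 10.585

The effective depreciation rate is n + δ = 0.017 + 0.041 = 0.058.
At the golden rule the marginal product of capital equals n+δ: 0.37·2.98·k^(0.37−1) = 0.058. Solving, k_gold = (0.37·2.98/0.058)^(1/0.63) ≈ 107.1872.
y_gold = 2.98·107.1872^0.37 ≈ 16.8023.
c_gold = y_gold − (n+δ)·k_gold = 16.8023 − 0.058·107.1872 ≈ 10.5855.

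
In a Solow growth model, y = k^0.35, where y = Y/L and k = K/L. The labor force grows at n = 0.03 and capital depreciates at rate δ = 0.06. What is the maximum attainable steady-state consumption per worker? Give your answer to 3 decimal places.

c_gold ≈ 1.351

The effective depreciation rate is n + δ = 0.03 + 0.06 = 0.09.
At the golden rule the marginal product of capital equals n+δ: 0.35·k^(0.35−1) = 0.09. Solving, k_gold = (0.35/0.09)^(1/0.65) ≈ 8.0802.
y_gold = 8.0802^0.35 ≈ 2.0778.
c_gold = y_gold − (n+δ)·k_gold = 2.0778 − 0.09·8.0802 ≈ 1.3506.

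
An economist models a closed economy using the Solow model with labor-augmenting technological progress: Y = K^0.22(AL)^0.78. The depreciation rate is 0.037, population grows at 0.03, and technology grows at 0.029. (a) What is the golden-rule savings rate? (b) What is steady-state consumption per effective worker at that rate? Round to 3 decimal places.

The effective depreciation rate is n + g + δ = 0.03 + 0.029 + 0.037 = 0.096.
For Cobb-Douglas, s_gold equals capital's share: s_gold = 0.22.
At the golden rule the marginal product of capital equals n+g+δ: 0.22·k^(0.22−1) = 0.096. Solving, k_gold = (0.22/0.096)^(1/0.78) ≈ 2.8956.
y_gold = 2.8956^0.22 ≈ 1.2635; c_gold = (1−0.22)·y_gold ≈ 0.9855.

(a) s_gold = 0.220; (b) c_gold ≈ 0.986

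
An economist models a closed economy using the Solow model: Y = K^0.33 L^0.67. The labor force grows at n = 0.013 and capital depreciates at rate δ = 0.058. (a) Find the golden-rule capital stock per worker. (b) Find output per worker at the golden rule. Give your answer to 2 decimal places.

n + δ = 0.013 + 0.058 = 0.071.
Setting f'(k) = n+δ gives 0.33·k^(0.33−1) = 0.071, hence k_gold = (0.33/0.071)^(1/0.67) ≈ 9.9061.
y_gold = 9.9061^0.33 ≈ 2.1313.

(a) k_gold ≈ 9.91; (b) y_gold ≈ 2.13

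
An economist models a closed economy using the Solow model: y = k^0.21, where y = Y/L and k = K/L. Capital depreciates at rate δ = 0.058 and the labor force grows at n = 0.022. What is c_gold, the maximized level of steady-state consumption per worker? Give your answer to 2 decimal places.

The effective depreciation rate is n + δ = 0.022 + 0.058 = 0.08.
At the golden rule the marginal product of capital equals n+δ: 0.21·k^(0.21−1) = 0.08. Solving, k_gold = (0.21/0.08)^(1/0.79) ≈ 3.3927.
y_gold = 3.3927^0.21 ≈ 1.2925.
c_gold = y_gold − (n+δ)·k_gold = 1.2925 − 0.08·3.3927 ≈ 1.0210.

c_gold ≈ 1.02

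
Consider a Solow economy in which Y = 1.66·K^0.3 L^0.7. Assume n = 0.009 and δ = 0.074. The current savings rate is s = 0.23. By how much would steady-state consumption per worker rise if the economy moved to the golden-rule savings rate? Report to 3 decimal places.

The effective depreciation rate is n + δ = 0.009 + 0.074 = 0.083.
Current steady state (s = 0.23): k* = (0.23·1.66/0.083)^(1/0.7) ≈ 8.8470, y* = 1.66·8.8470^0.3 ≈ 3.1926, c* = (1−0.23)·3.1926 ≈ 2.4583.
Setting f'(k) = n+δ gives 0.3·1.66·k^(0.3−1) = 0.083, hence k_gold = (0.3·1.66/0.083)^(1/0.7) ≈ 12.9314.
y_gold = 1.66·12.9314^0.3 ≈ 3.5777, c_gold = y_gold − 0.083·k_gold ≈ 2.5044.
Gain: Δc = 2.5044 − 2.4583 ≈ 0.0461.

Δc ≈ 0.046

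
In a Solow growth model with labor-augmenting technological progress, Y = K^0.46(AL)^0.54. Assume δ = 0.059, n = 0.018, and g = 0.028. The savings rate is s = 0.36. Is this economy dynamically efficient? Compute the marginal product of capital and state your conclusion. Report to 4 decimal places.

Capital per effective worker breaks even when investment replaces (n + g + δ)·k; here n + g + δ = 0.105.
Steady-state k*: s·k^0.46 = 0.105·k gives k* = (0.36/0.105)^(1/0.54) ≈ 9.7938.
MPK = 0.46·9.7938^(-0.54) ≈ 0.1342.
MPK > n+g+δ = 0.105, so the economy is dynamically efficient (under-saving).

dynamically efficient; MPK ≈ 0.1342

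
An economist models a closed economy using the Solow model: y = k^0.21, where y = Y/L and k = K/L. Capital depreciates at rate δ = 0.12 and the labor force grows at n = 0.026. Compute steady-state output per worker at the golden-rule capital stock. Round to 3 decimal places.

Capital per worker breaks even when investment replaces (n + δ)·k; here n + δ = 0.146.
Maximizing c = f(k) − (n+δ)·k gives f'(k) = n+δ, i.e. 0.21·k^(0.21−1) = 0.146, so k_gold = (0.21/0.146)^(1/0.79) ≈ 1.5843.
Output: y_gold = k_gold^0.21 = 1.5843^0.21 ≈ 1.1014.

y_gold ≈ 1.101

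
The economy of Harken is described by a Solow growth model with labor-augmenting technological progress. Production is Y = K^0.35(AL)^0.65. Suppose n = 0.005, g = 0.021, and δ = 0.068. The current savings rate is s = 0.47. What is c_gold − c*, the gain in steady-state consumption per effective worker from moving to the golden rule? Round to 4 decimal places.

The effective depreciation rate is n + g + δ = 0.005 + 0.021 + 0.068 = 0.094.
Current steady state (s = 0.47): k* = (0.47/0.094)^(1/0.65) ≈ 11.8943, y* = 11.8943^0.35 ≈ 2.3789, c* = (1−0.47)·2.3789 ≈ 1.2608.
At the golden rule the marginal product of capital equals n+g+δ: 0.35·k^(0.35−1) = 0.094. Solving, k_gold = (0.35/0.094)^(1/0.65) ≈ 7.5573.
y_gold = 7.5573^0.35 ≈ 2.0297, c_gold = y_gold − 0.094·k_gold ≈ 1.3193.
Gain: Δc = 1.3193 − 1.2608 ≈ 0.0585.

Δc ≈ 0.0585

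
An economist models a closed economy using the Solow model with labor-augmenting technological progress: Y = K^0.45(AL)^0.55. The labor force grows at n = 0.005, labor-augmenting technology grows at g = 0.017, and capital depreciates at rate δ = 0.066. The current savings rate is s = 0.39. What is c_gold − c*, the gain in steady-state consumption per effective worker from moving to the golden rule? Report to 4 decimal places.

Break-even investment rate: n + g + δ = 0.005 + 0.017 + 0.066 = 0.088.
Current steady state (s = 0.39): k* = (0.39/0.088)^(1/0.55) ≈ 14.9832, y* = 14.9832^0.45 ≈ 3.3808, c* = (1−0.39)·3.3808 ≈ 2.0623.
Setting f'(k) = n+g+δ gives 0.45·k^(0.45−1) = 0.088, hence k_gold = (0.45/0.088)^(1/0.55) ≈ 19.4357.
y_gold = 19.4357^0.45 ≈ 3.8008, c_gold = y_gold − 0.088·k_gold ≈ 2.0904.
Gain: Δc = 2.0904 − 2.0623 ≈ 0.0281.

Δc ≈ 0.0281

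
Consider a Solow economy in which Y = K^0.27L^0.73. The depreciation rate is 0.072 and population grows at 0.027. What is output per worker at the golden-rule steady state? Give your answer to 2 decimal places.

Break-even investment rate: n + δ = 0.027 + 0.072 = 0.099.
At the golden rule the marginal product of capital equals n+δ: 0.27·k^(0.27−1) = 0.099. Solving, k_gold = (0.27/0.099)^(1/0.73) ≈ 3.9527.
Output: y_gold = k_gold^0.27 = 3.9527^0.27 ≈ 1.4493.

y_gold ≈ 1.45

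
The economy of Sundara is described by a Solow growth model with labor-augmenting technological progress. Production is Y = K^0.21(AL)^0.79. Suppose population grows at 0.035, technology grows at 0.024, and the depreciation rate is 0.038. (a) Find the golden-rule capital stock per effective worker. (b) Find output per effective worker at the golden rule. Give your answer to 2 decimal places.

Capital per effective worker breaks even when investment replaces (n + g + δ)·k; here n + g + δ = 0.097.
Maximizing c = f(k) − (n+g+δ)·k gives f'(k) = n+g+δ, i.e. 0.21·k^(0.21−1) = 0.097, so k_gold = (0.21/0.097)^(1/0.79) ≈ 2.6584.
y_gold = 2.6584^0.21 ≈ 1.2279.

(a) k_gold ≈ 2.66; (b) y_gold ≈ 1.23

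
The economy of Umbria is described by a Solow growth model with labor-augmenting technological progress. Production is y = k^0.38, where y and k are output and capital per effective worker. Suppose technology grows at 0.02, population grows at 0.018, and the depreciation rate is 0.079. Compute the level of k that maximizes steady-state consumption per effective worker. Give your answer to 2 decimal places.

Break-even investment rate: n + g + δ = 0.018 + 0.02 + 0.079 = 0.117.
Maximizing c = f(k) − (n+g+δ)·k gives f'(k) = n+g+δ, i.e. 0.38·k^(0.38−1) = 0.117, so k_gold = (0.38/0.117)^(1/0.62) ≈ 6.6859.

k_gold ≈ 6.69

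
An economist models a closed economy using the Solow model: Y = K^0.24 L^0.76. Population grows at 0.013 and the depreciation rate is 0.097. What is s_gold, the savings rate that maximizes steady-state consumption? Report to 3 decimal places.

s_gold = 0.240

Capital per worker breaks even when investment replaces (n + δ)·k; here n + δ = 0.11.
At the golden rule MPK = n+δ, and in any Cobb-Douglas steady state s = (n+δ)·k/y = MPK·k/y = capital's share 0.24.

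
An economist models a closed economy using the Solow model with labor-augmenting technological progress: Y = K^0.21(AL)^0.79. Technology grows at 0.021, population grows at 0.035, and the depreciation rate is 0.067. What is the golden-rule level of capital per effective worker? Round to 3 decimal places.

k_gold ≈ 1.968

n + g + δ = 0.035 + 0.021 + 0.067 = 0.123.
At the golden rule the marginal product of capital equals n+g+δ: 0.21·k^(0.21−1) = 0.123. Solving, k_gold = (0.21/0.123)^(1/0.79) ≈ 1.9682.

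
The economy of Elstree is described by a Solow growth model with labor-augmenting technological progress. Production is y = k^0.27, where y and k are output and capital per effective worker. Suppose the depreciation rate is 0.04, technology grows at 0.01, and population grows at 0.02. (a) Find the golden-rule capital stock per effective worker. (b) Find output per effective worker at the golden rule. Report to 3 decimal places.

Capital per effective worker breaks even when investment replaces (n + g + δ)·k; here n + g + δ = 0.07.
Golden rule sets MPK = n+g+δ: 0.27·k^(0.27−1) = 0.07, so k_gold = (0.27/0.07)^(1/0.73) ≈ 6.3548.
y_gold = 6.3548^0.27 ≈ 1.6475.

(a) k_gold ≈ 6.355; (b) y_gold ≈ 1.648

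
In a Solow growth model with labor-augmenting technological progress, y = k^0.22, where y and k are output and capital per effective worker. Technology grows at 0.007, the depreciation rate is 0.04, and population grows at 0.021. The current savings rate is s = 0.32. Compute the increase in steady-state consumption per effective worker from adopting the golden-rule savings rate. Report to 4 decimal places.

n + g + δ = 0.021 + 0.007 + 0.04 = 0.068.
Current steady state (s = 0.32): k* = (0.32/0.068)^(1/0.78) ≈ 7.2838, y* = 7.2838^0.22 ≈ 1.5478, c* = (1−0.32)·1.5478 ≈ 1.0525.
Setting f'(k) = n+g+δ gives 0.22·k^(0.22−1) = 0.068, hence k_gold = (0.22/0.068)^(1/0.78) ≈ 4.5054.
y_gold = 4.5054^0.22 ≈ 1.3926, c_gold = y_gold − 0.068·k_gold ≈ 1.0862.
Gain: Δc = 1.0862 − 1.0525 ≈ 0.0337.

Δc ≈ 0.0337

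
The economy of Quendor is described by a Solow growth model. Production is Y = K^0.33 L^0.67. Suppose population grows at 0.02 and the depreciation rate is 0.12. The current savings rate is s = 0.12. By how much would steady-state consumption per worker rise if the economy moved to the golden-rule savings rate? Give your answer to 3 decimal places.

Δc ≈ 0.206

Break-even investment rate: n + δ = 0.02 + 0.12 = 0.14.
Current steady state (s = 0.12): k* = (0.12/0.14)^(1/0.67) ≈ 0.7945, y* = 0.7945^0.33 ≈ 0.9269, c* = (1−0.12)·0.9269 ≈ 0.8157.
At the golden rule the marginal product of capital equals n+δ: 0.33·k^(0.33−1) = 0.14. Solving, k_gold = (0.33/0.14)^(1/0.67) ≈ 3.5958.
y_gold = 3.5958^0.33 ≈ 1.5255, c_gold = y_gold − 0.14·k_gold ≈ 1.0221.
Gain: Δc = 1.0221 − 0.8157 ≈ 0.2064.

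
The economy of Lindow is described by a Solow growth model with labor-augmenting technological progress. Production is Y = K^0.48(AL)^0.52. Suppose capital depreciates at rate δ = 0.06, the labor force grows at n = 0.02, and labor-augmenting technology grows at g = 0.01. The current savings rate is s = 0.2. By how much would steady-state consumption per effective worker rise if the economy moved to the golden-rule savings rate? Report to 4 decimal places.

Break-even investment rate: n + g + δ = 0.02 + 0.01 + 0.06 = 0.09.
Current steady state (s = 0.2): k* = (0.2/0.09)^(1/0.52) ≈ 4.6441, y* = 4.6441^0.48 ≈ 2.0898, c* = (1−0.2)·2.0898 ≈ 1.6719.
Maximizing c = f(k) − (n+g+δ)·k gives f'(k) = n+g+δ, i.e. 0.48·k^(0.48−1) = 0.09, so k_gold = (0.48/0.09)^(1/0.52) ≈ 25.0077.
y_gold = 25.0077^0.48 ≈ 4.6890, c_gold = y_gold − 0.09·k_gold ≈ 2.4383.
Gain: Δc = 2.4383 − 1.6719 ≈ 0.7664.

Δc ≈ 0.7664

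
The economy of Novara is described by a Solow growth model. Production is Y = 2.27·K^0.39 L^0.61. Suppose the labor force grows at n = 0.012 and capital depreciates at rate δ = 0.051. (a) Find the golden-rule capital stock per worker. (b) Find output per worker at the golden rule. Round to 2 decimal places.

The effective depreciation rate is n + δ = 0.012 + 0.051 = 0.063.
Golden rule sets MPK = n+δ: 0.39·2.27·k^(0.39−1) = 0.063, so k_gold = (0.39·2.27/0.063)^(1/0.61) ≈ 76.1302.
y_gold = 2.27·76.1302^0.39 ≈ 12.2980.

(a) k_gold ≈ 76.13; (b) y_gold ≈ 12.30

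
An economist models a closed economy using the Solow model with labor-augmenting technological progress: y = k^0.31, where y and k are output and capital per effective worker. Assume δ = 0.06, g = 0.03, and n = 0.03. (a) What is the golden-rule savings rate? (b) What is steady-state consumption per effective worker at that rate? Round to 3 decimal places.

(a) s_gold = 0.310; (b) c_gold ≈ 1.057

Break-even investment rate: n + g + δ = 0.03 + 0.03 + 0.06 = 0.12.
For Cobb-Douglas, s_gold equals capital's share: s_gold = 0.31.
Golden rule sets MPK = n+g+δ: 0.31·k^(0.31−1) = 0.12, so k_gold = (0.31/0.12)^(1/0.69) ≈ 3.9570.
y_gold = 3.9570^0.31 ≈ 1.5317; c_gold = (1−0.31)·y_gold ≈ 1.0569.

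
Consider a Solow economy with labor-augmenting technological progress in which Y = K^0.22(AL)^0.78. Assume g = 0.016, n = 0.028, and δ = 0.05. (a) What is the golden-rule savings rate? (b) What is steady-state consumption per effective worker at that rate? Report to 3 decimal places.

Break-even investment rate: n + g + δ = 0.028 + 0.016 + 0.05 = 0.094.
For Cobb-Douglas, s_gold equals capital's share: s_gold = 0.22.
At the golden rule the marginal product of capital equals n+g+δ: 0.22·k^(0.22−1) = 0.094. Solving, k_gold = (0.22/0.094)^(1/0.78) ≈ 2.9748.
y_gold = 2.9748^0.22 ≈ 1.2710; c_gold = (1−0.22)·y_gold ≈ 0.9914.

(a) s_gold = 0.220; (b) c_gold ≈ 0.991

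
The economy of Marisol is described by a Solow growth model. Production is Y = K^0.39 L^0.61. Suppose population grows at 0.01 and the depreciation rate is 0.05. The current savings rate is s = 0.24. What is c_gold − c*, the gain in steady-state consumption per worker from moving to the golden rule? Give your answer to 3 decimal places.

Δc ≈ 0.175

n + δ = 0.01 + 0.05 = 0.06.
Current steady state (s = 0.24): k* = (0.24/0.06)^(1/0.61) ≈ 9.7047, y* = 9.7047^0.39 ≈ 2.4262, c* = (1−0.24)·2.4262 ≈ 1.8439.
Setting f'(k) = n+δ gives 0.39·k^(0.39−1) = 0.06, hence k_gold = (0.39/0.06)^(1/0.61) ≈ 21.5102.
y_gold = 21.5102^0.39 ≈ 3.3093, c_gold = y_gold − 0.06·k_gold ≈ 2.0187.
Gain: Δc = 2.0187 − 1.8439 ≈ 0.1748.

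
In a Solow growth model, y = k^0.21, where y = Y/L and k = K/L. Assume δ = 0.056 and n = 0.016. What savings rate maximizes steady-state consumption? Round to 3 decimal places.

n + δ = 0.016 + 0.056 = 0.072.
At the golden rule MPK = n+δ, and in any Cobb-Douglas steady state s = (n+δ)·k/y = MPK·k/y = capital's share 0.21.

s_gold = 0.210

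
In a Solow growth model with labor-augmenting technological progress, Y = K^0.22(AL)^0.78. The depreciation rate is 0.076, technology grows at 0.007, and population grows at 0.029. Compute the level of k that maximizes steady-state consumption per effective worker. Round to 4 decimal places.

k_gold ≈ 2.3763

Capital per effective worker breaks even when investment replaces (n + g + δ)·k; here n + g + δ = 0.112.
Setting f'(k) = n+g+δ gives 0.22·k^(0.22−1) = 0.112, hence k_gold = (0.22/0.112)^(1/0.78) ≈ 2.3763.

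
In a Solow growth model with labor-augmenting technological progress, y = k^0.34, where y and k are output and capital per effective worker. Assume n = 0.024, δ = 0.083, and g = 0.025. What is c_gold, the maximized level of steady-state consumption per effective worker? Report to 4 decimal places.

Break-even investment rate: n + g + δ = 0.024 + 0.025 + 0.083 = 0.132.
Setting f'(k) = n+g+δ gives 0.34·k^(0.34−1) = 0.132, hence k_gold = (0.34/0.132)^(1/0.66) ≈ 4.1936.
y_gold = 4.1936^0.34 ≈ 1.6281.
c_gold = y_gold − (n+g+δ)·k_gold = 1.6281 − 0.132·4.1936 ≈ 1.0745.

c_gold ≈ 1.0745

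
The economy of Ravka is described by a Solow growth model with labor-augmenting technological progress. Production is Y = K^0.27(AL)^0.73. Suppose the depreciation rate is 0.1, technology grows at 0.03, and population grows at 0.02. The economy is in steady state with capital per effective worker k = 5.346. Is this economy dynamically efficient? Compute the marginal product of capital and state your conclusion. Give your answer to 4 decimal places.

n + g + δ = 0.02 + 0.03 + 0.1 = 0.15.
MPK = 0.27·k^(0.27−1) = 0.27·5.346^(-0.73) ≈ 0.0794.
MPK < 0.15, so the economy is dynamically inefficient (over-saving).

dynamically inefficient; MPK ≈ 0.0794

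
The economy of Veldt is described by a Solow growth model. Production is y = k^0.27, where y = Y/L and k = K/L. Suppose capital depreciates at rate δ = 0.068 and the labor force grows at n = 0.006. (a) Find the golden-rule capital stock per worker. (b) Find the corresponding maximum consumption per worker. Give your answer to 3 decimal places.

(a) k_gold ≈ 5.889; (b) c_gold ≈ 1.178

Break-even investment rate: n + δ = 0.006 + 0.068 = 0.074.
At the golden rule the marginal product of capital equals n+δ: 0.27·k^(0.27−1) = 0.074. Solving, k_gold = (0.27/0.074)^(1/0.73) ≈ 5.8890.
y_gold = 5.8890^0.27 ≈ 1.6140; c_gold = y_gold − 0.074·k_gold ≈ 1.1782.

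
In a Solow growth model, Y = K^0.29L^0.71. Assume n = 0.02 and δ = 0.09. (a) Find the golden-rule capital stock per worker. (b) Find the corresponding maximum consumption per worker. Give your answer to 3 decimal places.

Capital per worker breaks even when investment replaces (n + δ)·k; here n + δ = 0.11.
Setting f'(k) = n+δ gives 0.29·k^(0.29−1) = 0.11, hence k_gold = (0.29/0.11)^(1/0.71) ≈ 3.9171.
y_gold = 3.9171^0.29 ≈ 1.4858; c_gold = y_gold − 0.11·k_gold ≈ 1.0549.

(a) k_gold ≈ 3.917; (b) c_gold ≈ 1.055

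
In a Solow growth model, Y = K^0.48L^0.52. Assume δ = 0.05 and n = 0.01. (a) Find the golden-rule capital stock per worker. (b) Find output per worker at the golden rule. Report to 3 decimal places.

The effective depreciation rate is n + δ = 0.01 + 0.05 = 0.06.
Golden rule sets MPK = n+δ: 0.48·k^(0.48−1) = 0.06, so k_gold = (0.48/0.06)^(1/0.52) ≈ 54.5395.
y_gold = 54.5395^0.48 ≈ 6.8174.

(a) k_gold ≈ 54.540; (b) y_gold ≈ 6.817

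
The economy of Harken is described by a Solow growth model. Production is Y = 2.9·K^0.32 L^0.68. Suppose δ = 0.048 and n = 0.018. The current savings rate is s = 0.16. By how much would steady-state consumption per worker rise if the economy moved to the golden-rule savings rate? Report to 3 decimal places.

n + δ = 0.018 + 0.048 = 0.066.
Current steady state (s = 0.16): k* = (0.16·2.9/0.066)^(1/0.68) ≈ 17.6015, y* = 2.9·17.6015^0.32 ≈ 7.2606, c* = (1−0.16)·7.2606 ≈ 6.0989.
At the golden rule the marginal product of capital equals n+δ: 0.32·2.9·k^(0.32−1) = 0.066. Solving, k_gold = (0.32·2.9/0.066)^(1/0.68) ≈ 48.7799.
y_gold = 2.9·48.7799^0.32 ≈ 10.0609, c_gold = y_gold − 0.066·k_gold ≈ 6.8414.
Gain: Δc = 6.8414 − 6.0989 ≈ 0.7425.

Δc ≈ 0.742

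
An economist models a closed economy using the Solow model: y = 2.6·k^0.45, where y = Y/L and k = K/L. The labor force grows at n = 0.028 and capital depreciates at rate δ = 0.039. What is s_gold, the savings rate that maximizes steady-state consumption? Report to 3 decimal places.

Capital per worker breaks even when investment replaces (n + δ)·k; here n + δ = 0.067.
At the golden rule MPK = n+δ, and in any Cobb-Douglas steady state s = (n+δ)·k/y = MPK·k/y = capital's share 0.45.

s_gold = 0.450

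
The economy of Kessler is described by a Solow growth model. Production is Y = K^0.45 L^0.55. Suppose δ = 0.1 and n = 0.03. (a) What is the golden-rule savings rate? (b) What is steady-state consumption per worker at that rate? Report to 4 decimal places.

Break-even investment rate: n + δ = 0.03 + 0.1 = 0.13.
For Cobb-Douglas, s_gold equals capital's share: s_gold = 0.45.
Golden rule sets MPK = n+δ: 0.45·k^(0.45−1) = 0.13, so k_gold = (0.45/0.13)^(1/0.55) ≈ 9.5607.
y_gold = 9.5607^0.45 ≈ 2.7620; c_gold = (1−0.45)·y_gold ≈ 1.5191.

(a) s_gold = 0.4500; (b) c_gold ≈ 1.5191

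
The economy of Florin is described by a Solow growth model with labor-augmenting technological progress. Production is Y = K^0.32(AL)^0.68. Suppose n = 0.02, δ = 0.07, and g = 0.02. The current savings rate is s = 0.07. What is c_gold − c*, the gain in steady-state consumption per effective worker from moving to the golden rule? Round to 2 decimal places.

The effective depreciation rate is n + g + δ = 0.02 + 0.02 + 0.07 = 0.11.
Current steady state (s = 0.07): k* = (0.07/0.11)^(1/0.68) ≈ 0.5144, y* = 0.5144^0.32 ≈ 0.8084, c* = (1−0.07)·0.8084 ≈ 0.7518.
Maximizing c = f(k) − (n+g+δ)·k gives f'(k) = n+g+δ, i.e. 0.32·k^(0.32−1) = 0.11, so k_gold = (0.32/0.11)^(1/0.68) ≈ 4.8083.
y_gold = 4.8083^0.32 ≈ 1.6529, c_gold = y_gold − 0.11·k_gold ≈ 1.1240.
Gain: Δc = 1.1240 − 0.7518 ≈ 0.3721.

Δc ≈ 0.37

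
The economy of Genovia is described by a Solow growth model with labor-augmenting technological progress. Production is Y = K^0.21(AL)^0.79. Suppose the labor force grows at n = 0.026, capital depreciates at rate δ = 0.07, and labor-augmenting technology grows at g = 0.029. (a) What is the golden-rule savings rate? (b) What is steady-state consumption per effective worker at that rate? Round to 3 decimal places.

n + g + δ = 0.026 + 0.029 + 0.07 = 0.125.
For Cobb-Douglas, s_gold equals capital's share: s_gold = 0.21.
Maximizing c = f(k) − (n+g+δ)·k gives f'(k) = n+g+δ, i.e. 0.21·k^(0.21−1) = 0.125, so k_gold = (0.21/0.125)^(1/0.79) ≈ 1.9284.
y_gold = 1.9284^0.21 ≈ 1.1479; c_gold = (1−0.21)·y_gold ≈ 0.9068.

(a) s_gold = 0.210; (b) c_gold ≈ 0.907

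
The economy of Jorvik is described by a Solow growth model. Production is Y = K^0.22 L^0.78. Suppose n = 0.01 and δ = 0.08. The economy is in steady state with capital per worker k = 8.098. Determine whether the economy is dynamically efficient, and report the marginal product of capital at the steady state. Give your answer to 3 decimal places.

dynamically inefficient; MPK ≈ 0.043

The effective depreciation rate is n + δ = 0.01 + 0.08 = 0.09.
MPK = 0.22·k^(0.22−1) = 0.22·8.098^(-0.78) ≈ 0.0430.
MPK < 0.09, so the economy is dynamically inefficient (over-saving).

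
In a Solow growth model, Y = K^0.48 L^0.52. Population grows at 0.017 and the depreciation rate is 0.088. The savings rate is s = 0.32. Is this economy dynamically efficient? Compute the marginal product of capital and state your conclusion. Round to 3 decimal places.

n + δ = 0.017 + 0.088 = 0.105.
Steady-state k*: s·k^0.48 = 0.105·k gives k* = (0.32/0.105)^(1/0.52) ≈ 8.5250.
MPK = 0.48·8.5250^(-0.52) ≈ 0.1575.
MPK > n+δ = 0.105, so the economy is dynamically efficient (under-saving).

dynamically efficient; MPK ≈ 0.158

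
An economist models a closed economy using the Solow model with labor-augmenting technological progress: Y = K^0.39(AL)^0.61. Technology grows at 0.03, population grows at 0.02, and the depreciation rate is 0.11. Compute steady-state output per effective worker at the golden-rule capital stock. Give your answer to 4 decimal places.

Break-even investment rate: n + g + δ = 0.02 + 0.03 + 0.11 = 0.16.
Setting f'(k) = n+g+δ gives 0.39·k^(0.39−1) = 0.16, hence k_gold = (0.39/0.16)^(1/0.61) ≈ 4.3086.
Output: y_gold = k_gold^0.39 = 4.3086^0.39 ≈ 1.7676.

y_gold ≈ 1.7676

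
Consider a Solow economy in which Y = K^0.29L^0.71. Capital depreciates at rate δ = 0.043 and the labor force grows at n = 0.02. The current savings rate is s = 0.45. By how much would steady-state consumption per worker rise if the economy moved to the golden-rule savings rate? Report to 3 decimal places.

Δc ≈ 0.097

n + δ = 0.02 + 0.043 = 0.063.
Current steady state (s = 0.45): k* = (0.45/0.063)^(1/0.71) ≈ 15.9454, y* = 15.9454^0.29 ≈ 2.2324, c* = (1−0.45)·2.2324 ≈ 1.2278.
Setting f'(k) = n+δ gives 0.29·k^(0.29−1) = 0.063, hence k_gold = (0.29/0.063)^(1/0.71) ≈ 8.5878.
y_gold = 8.5878^0.29 ≈ 1.8656, c_gold = y_gold − 0.063·k_gold ≈ 1.3246.
Gain: Δc = 1.3246 − 1.2278 ≈ 0.0968.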